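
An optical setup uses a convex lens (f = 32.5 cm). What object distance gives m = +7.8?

m = −d_i/d_o ⇒ d_i = −m·d_o.
1/f = 1/d_o + 1/d_i = 1/d_o − 1/(m·d_o) = (1 − 1/m)/d_o, so d_o = f(1 − 1/m) = (32.50)(1 − 1/(+7.8)) = 28.3 cm.

28.3 cm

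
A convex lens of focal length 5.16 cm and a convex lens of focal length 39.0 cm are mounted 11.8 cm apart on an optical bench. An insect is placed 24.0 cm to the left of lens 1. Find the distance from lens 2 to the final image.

Lens 1: 1/d_i1 = 1/f₁ − 1/d_o1 = 1/(5.16) − 1/(24.0) = 0.1521, so d_i1 = 6.573 cm.
The intermediate image is 6.573 cm to the right of lens 1, which is 11.8 − (6.573) = 5.227 cm to the left of lens 2, so d_o2 = +5.227 cm.
Lens 2: 1/d_i2 = 1/f₂ − 1/d_o2 = 1/(39.0) − 1/(5.227) = -0.1657, so d_i2 = -6.04 cm.
The final image is virtual, 6.04 cm to the left of lens 2 (overall magnification ≈ -0.32).

6.04 cm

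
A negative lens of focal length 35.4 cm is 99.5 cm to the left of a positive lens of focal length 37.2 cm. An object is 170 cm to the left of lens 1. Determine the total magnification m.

m = -0.0700

f₁ = −35.4 cm (diverging).
Lens 1: 1/d_i1 = 1/(-35.4) − 1/(170) = -0.03413, so d_i1 = -29.30 cm; m₁ = −d_i1/d_o1 = +0.1724.
d_o2 = 99.5 − (-29.30) = 128.8 cm.
Lens 2: 1/d_i2 = 1/(37.2) − 1/(128.8) = 0.01912, so d_i2 = 52.31 cm; m₂ = −d_i2/d_o2 = -0.4061.
m = m₁·m₂ = (+0.1724)(-0.4061) = -0.0700.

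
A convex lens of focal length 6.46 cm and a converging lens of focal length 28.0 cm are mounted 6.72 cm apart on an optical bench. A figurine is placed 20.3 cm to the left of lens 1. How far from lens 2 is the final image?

2.51 cm

Lens 1: 1/d_i1 = 1/f₁ − 1/d_o1 = 1/(6.46) − 1/(20.3) = 0.1055, so d_i1 = 9.475 cm.
The intermediate image is 9.475 cm to the right of lens 1, which lies 2.755 cm to the right of lens 2 — a virtual object — so d_o2 = −2.755 cm.
Lens 2: 1/d_i2 = 1/f₂ − 1/d_o2 = 1/(28.0) − 1/(-2.755) = 0.3987, so d_i2 = 2.51 cm.
The final image is real, 2.51 cm to the right of lens 2 (overall magnification ≈ -0.42).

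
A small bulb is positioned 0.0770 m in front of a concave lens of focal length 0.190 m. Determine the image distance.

For a concave lens, f = -0.190 m.
Lens equation: 1/s_i = 1/f − 1/s_o = 1/(-0.1900) − 1/(0.0770) = -5.263 − 12.99 = -18.25, so s_i = -0.0548 m.
The image is virtual, upright and reduced, on the same side as the object.

0.0548 m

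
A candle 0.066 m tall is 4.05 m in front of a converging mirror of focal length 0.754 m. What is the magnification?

1/d_i = 1/f − 1/d_o = 1/(0.7540) − 1/(4.05) = 1.079, so d_i = 0.9265 m.
m = −d_i/d_o = −(0.9265)/(4.05) = -0.229.
The image is real, inverted and reduced, in front of the mirror.

m = -0.229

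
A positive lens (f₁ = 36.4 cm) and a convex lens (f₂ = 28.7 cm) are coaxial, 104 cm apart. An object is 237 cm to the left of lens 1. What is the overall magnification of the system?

m = +0.161

Lens 1: 1/d_i1 = 1/(36.4) − 1/(237) = 0.02325, so d_i1 = 43.00 cm; m₁ = −d_i1/d_o1 = -0.1814.
d_o2 = 104 − (43.00) = 61.00 cm.
Lens 2: 1/d_i2 = 1/(28.7) − 1/(61.00) = 0.01845, so d_i2 = 54.20 cm; m₂ = −d_i2/d_o2 = -0.8885.
m = m₁·m₂ = (-0.1814)(-0.8885) = +0.161.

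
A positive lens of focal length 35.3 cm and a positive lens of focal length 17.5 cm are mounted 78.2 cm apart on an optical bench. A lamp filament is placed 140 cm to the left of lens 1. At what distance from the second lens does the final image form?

Lens 1: 1/d_i1 = 1/f₁ − 1/d_o1 = 1/(35.3) − 1/(140) = 0.02119, so d_i1 = 47.20 cm.
The intermediate image is 47.20 cm to the right of lens 1, which is 78.2 − (47.20) = 31.00 cm to the left of lens 2, so d_o2 = +31.00 cm.
Lens 2: 1/d_i2 = 1/f₂ − 1/d_o2 = 1/(17.5) − 1/(31.00) = 0.02488, so d_i2 = 40.2 cm.
The final image is real, 40.2 cm to the right of lens 2 (overall magnification ≈ 0.44).

40.2 cm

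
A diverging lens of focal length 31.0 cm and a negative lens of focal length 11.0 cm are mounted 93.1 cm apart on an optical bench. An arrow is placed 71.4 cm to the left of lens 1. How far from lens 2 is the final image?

10.0 cm

Lens 1 is diverging, so f₁ = −31.0 cm.
Lens 1: 1/d_i1 = 1/f₁ − 1/d_o1 = 1/(-31.0) − 1/(71.4) = -0.04626, so d_i1 = -21.62 cm.
The intermediate image is 21.62 cm to the left of lens 1 (virtual), which is 93.1 − (-21.62) = 114.7 cm to the left of lens 2, so d_o2 = +114.7 cm.
Lens 2 is diverging, so f₂ = −11.0 cm.
Lens 2: 1/d_i2 = 1/f₂ − 1/d_o2 = 1/(-11.0) − 1/(114.7) = -0.09963, so d_i2 = -10.0 cm.
The final image is virtual, 10.0 cm to the left of lens 2 (overall magnification ≈ 0.026).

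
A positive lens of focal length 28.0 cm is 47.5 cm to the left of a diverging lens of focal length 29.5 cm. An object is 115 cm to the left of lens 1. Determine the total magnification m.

Lens 1: 1/d_i1 = 1/(28.0) − 1/(115) = 0.02702, so d_i1 = 37.01 cm; m₁ = −d_i1/d_o1 = -0.3218.
d_o2 = 47.5 − (37.01) = 10.49 cm.
f₂ = −29.5 cm (diverging).
Lens 2: 1/d_i2 = 1/(-29.5) − 1/(10.49) = -0.1292, so d_i2 = -7.738 cm; m₂ = −d_i2/d_o2 = +0.7377.
m = m₁·m₂ = (-0.3218)(+0.7377) = -0.237.

m = -0.237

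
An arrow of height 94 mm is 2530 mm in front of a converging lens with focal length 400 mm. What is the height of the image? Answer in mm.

1/d_i = 1/f − 1/d_o = 1/(400.0) − 1/(2530) = 0.002105, so d_i = 475.1 mm.
m = −d_i/d_o = -0.1878.
|h_i| = |m|·h_o = 0.1878 × 94 = 17.7 mm. The image is real, inverted and reduced, on the far side of the lens.

17.7 mm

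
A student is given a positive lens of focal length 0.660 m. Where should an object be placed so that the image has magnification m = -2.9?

0.888 m

m = −d_i/d_o ⇒ d_i = −m·d_o.
1/f = 1/d_o + 1/d_i = 1/d_o − 1/(m·d_o) = (1 − 1/m)/d_o, so d_o = f(1 − 1/m) = (0.6600)(1 − 1/(-2.9)) = 0.888 m.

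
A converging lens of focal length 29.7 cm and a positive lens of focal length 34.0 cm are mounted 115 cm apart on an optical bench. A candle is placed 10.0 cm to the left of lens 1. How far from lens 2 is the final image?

46.0 cm

Lens 1: 1/d_i1 = 1/f₁ − 1/d_o1 = 1/(29.7) − 1/(10.0) = -0.06633, so d_i1 = -15.08 cm.
The intermediate image is 15.08 cm to the left of lens 1 (virtual), which is 115 − (-15.08) = 130.1 cm to the left of lens 2, so d_o2 = +130.1 cm.
Lens 2: 1/d_i2 = 1/f₂ − 1/d_o2 = 1/(34.0) − 1/(130.1) = 0.02173, so d_i2 = 46.0 cm.
The final image is real, 46.0 cm to the right of lens 2 (overall magnification ≈ -0.53).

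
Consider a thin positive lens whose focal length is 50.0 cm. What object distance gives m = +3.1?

m = −d_i/d_o ⇒ d_i = −m·d_o.
1/f = 1/d_o + 1/d_i = 1/d_o − 1/(m·d_o) = (1 − 1/m)/d_o, so d_o = f(1 − 1/m) = (50.00)(1 − 1/(+3.1)) = 33.9 cm.

33.9 cm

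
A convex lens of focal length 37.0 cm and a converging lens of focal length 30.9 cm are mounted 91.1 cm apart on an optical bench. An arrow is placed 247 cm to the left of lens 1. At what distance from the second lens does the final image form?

88.1 cm

Lens 1: 1/d_i1 = 1/f₁ − 1/d_o1 = 1/(37.0) − 1/(247) = 0.02298, so d_i1 = 43.52 cm.
The intermediate image is 43.52 cm to the right of lens 1, which is 91.1 − (43.52) = 47.58 cm to the left of lens 2, so d_o2 = +47.58 cm.
Lens 2: 1/d_i2 = 1/f₂ − 1/d_o2 = 1/(30.9) − 1/(47.58) = 0.01135, so d_i2 = 88.1 cm.
The final image is real, 88.1 cm to the right of lens 2 (overall magnification ≈ 0.33).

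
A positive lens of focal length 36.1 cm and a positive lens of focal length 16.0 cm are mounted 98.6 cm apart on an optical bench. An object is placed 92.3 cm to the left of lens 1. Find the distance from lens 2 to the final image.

Lens 1: 1/d_i1 = 1/f₁ − 1/d_o1 = 1/(36.1) − 1/(92.3) = 0.01687, so d_i1 = 59.29 cm.
The intermediate image is 59.29 cm to the right of lens 1, which is 98.6 − (59.29) = 39.31 cm to the left of lens 2, so d_o2 = +39.31 cm.
Lens 2: 1/d_i2 = 1/f₂ − 1/d_o2 = 1/(16.0) − 1/(39.31) = 0.03706, so d_i2 = 27.0 cm.
The final image is real, 27.0 cm to the right of lens 2 (overall magnification ≈ 0.44).

27.0 cm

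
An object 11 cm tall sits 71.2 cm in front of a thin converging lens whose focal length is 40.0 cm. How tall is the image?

14.1 cm

1/d_i = 1/f − 1/d_o = 1/(40.00) − 1/(71.2) = 0.01096, so d_i = 91.28 cm.
m = −d_i/d_o = -1.282.
|h_i| = |m|·h_o = 1.282 × 11 = 14.1 cm. The image is real, inverted and enlarged, on the far side of the lens.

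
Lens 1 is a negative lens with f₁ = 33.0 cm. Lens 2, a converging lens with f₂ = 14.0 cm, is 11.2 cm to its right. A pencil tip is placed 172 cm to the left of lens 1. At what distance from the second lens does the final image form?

Lens 1 is diverging, so f₁ = −33.0 cm.
Lens 1: 1/d_i1 = 1/f₁ − 1/d_o1 = 1/(-33.0) − 1/(172) = -0.03612, so d_i1 = -27.69 cm.
The intermediate image is 27.69 cm to the left of lens 1 (virtual), which is 11.2 − (-27.69) = 38.89 cm to the left of lens 2, so d_o2 = +38.89 cm.
Lens 2: 1/d_i2 = 1/f₂ − 1/d_o2 = 1/(14.0) − 1/(38.89) = 0.04572, so d_i2 = 21.9 cm.
The final image is real, 21.9 cm to the right of lens 2 (overall magnification ≈ -0.091).

21.9 cm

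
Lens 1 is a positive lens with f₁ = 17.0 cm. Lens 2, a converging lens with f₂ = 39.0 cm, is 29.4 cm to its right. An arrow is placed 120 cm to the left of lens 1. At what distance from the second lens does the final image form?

Lens 1: 1/d_i1 = 1/f₁ − 1/d_o1 = 1/(17.0) − 1/(120) = 0.05049, so d_i1 = 19.81 cm.
The intermediate image is 19.81 cm to the right of lens 1, which is 29.4 − (19.81) = 9.590 cm to the left of lens 2, so d_o2 = +9.590 cm.
Lens 2: 1/d_i2 = 1/f₂ − 1/d_o2 = 1/(39.0) − 1/(9.590) = -0.07863, so d_i2 = -12.7 cm.
The final image is virtual, 12.7 cm to the left of lens 2 (overall magnification ≈ -0.22).

12.7 cm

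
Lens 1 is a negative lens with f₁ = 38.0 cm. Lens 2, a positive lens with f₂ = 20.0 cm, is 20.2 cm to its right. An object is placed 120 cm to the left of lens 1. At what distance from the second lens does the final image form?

Lens 1 is diverging, so f₁ = −38.0 cm.
Lens 1: 1/d_i1 = 1/f₁ − 1/d_o1 = 1/(-38.0) − 1/(120) = -0.03465, so d_i1 = -28.86 cm.
The intermediate image is 28.86 cm to the left of lens 1 (virtual), which is 20.2 − (-28.86) = 49.06 cm to the left of lens 2, so d_o2 = +49.06 cm.
Lens 2: 1/d_i2 = 1/f₂ − 1/d_o2 = 1/(20.0) − 1/(49.06) = 0.02962, so d_i2 = 33.8 cm.
The final image is real, 33.8 cm to the right of lens 2 (overall magnification ≈ -0.17).

33.8 cm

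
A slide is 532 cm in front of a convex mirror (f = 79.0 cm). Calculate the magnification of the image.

m = +0.129

For a convex mirror, f = -79.0 cm.
1/d_i = 1/f − 1/d_o = 1/(-79.00) − 1/(532) = -0.01454, so d_i = -68.79 cm.
m = −d_i/d_o = −(-68.79)/(532) = +0.129.
The image is virtual, upright and reduced, behind the mirror.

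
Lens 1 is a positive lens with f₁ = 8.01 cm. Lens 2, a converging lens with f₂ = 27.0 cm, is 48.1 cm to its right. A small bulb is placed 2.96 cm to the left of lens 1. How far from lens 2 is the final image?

55.3 cm

Lens 1: 1/d_i1 = 1/f₁ − 1/d_o1 = 1/(8.01) − 1/(2.96) = -0.2130, so d_i1 = -4.695 cm.
The intermediate image is 4.695 cm to the left of lens 1 (virtual), which is 48.1 − (-4.695) = 52.80 cm to the left of lens 2, so d_o2 = +52.80 cm.
Lens 2: 1/d_i2 = 1/f₂ − 1/d_o2 = 1/(27.0) − 1/(52.80) = 0.01810, so d_i2 = 55.3 cm.
The final image is real, 55.3 cm to the right of lens 2 (overall magnification ≈ -1.7).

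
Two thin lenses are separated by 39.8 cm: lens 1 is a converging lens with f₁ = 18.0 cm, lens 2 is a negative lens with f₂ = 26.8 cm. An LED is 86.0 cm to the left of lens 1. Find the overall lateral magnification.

m = -0.162

Lens 1: 1/d_i1 = 1/(18.0) − 1/(86.0) = 0.04393, so d_i1 = 22.76 cm; m₁ = −d_i1/d_o1 = -0.2647.
d_o2 = 39.8 − (22.76) = 17.04 cm.
f₂ = −26.8 cm (diverging).
Lens 2: 1/d_i2 = 1/(-26.8) − 1/(17.04) = -0.09600, so d_i2 = -10.42 cm; m₂ = −d_i2/d_o2 = +0.6113.
m = m₁·m₂ = (-0.2647)(+0.6113) = -0.162.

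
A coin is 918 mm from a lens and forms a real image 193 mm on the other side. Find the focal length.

Real image ⇒ d_i = +193 mm.
1/f = 1/d_o + 1/d_i = 1/(918) + 1/(193) = 0.006271, so f = 159 mm.
Since f is positive, the lens is converging.

f = 159 mm (converging)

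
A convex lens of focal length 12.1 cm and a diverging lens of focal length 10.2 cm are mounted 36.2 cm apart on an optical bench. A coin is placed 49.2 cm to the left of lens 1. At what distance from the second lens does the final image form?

6.77 cm

Lens 1: 1/d_i1 = 1/f₁ − 1/d_o1 = 1/(12.1) − 1/(49.2) = 0.06232, so d_i1 = 16.05 cm.
The intermediate image is 16.05 cm to the right of lens 1, which is 36.2 − (16.05) = 20.15 cm to the left of lens 2, so d_o2 = +20.15 cm.
Lens 2 is diverging, so f₂ = −10.2 cm.
Lens 2: 1/d_i2 = 1/f₂ − 1/d_o2 = 1/(-10.2) − 1/(20.15) = -0.1477, so d_i2 = -6.77 cm.
The final image is virtual, 6.77 cm to the left of lens 2 (overall magnification ≈ -0.11).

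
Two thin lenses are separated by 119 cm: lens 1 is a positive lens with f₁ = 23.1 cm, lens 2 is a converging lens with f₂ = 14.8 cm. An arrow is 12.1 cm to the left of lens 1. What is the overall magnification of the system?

Lens 1: 1/d_i1 = 1/(23.1) − 1/(12.1) = -0.03935, so d_i1 = -25.41 cm; m₁ = −d_i1/d_o1 = +2.100.
d_o2 = 119 − (-25.41) = 144.4 cm.
Lens 2: 1/d_i2 = 1/(14.8) − 1/(144.4) = 0.06064, so d_i2 = 16.49 cm; m₂ = −d_i2/d_o2 = -0.1142.
m = m₁·m₂ = (+2.100)(-0.1142) = -0.240.

m = -0.240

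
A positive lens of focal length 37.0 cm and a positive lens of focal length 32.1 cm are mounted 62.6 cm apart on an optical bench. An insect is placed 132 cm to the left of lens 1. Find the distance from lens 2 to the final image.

17.2 cm

Lens 1: 1/d_i1 = 1/f₁ − 1/d_o1 = 1/(37.0) − 1/(132) = 0.01945, so d_i1 = 51.41 cm.
The intermediate image is 51.41 cm to the right of lens 1, which is 62.6 − (51.41) = 11.19 cm to the left of lens 2, so d_o2 = +11.19 cm.
Lens 2: 1/d_i2 = 1/f₂ − 1/d_o2 = 1/(32.1) − 1/(11.19) = -0.05821, so d_i2 = -17.2 cm.
The final image is virtual, 17.2 cm to the left of lens 2 (overall magnification ≈ -0.60).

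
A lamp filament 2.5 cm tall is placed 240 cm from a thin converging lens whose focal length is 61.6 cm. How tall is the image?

1/d_i = 1/f − 1/d_o = 1/(61.60) − 1/(240) = 0.01207, so d_i = 82.87 cm.
m = −d_i/d_o = -0.3453.
|h_i| = |m|·h_o = 0.3453 × 2.5 = 0.863 cm. The image is real, inverted and reduced, on the far side of the lens.

0.863 cm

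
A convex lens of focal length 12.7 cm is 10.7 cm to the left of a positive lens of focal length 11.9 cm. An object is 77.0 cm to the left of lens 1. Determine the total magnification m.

Lens 1: 1/d_i1 = 1/(12.7) − 1/(77.0) = 0.06575, so d_i1 = 15.21 cm; m₁ = −d_i1/d_o1 = -0.1975.
d_o2 = 10.7 − (15.21) = -4.510 cm (virtual object).
Lens 2: 1/d_i2 = 1/(11.9) − 1/(-4.510) = 0.3058, so d_i2 = 3.271 cm; m₂ = −d_i2/d_o2 = +0.7252.
m = m₁·m₂ = (-0.1975)(+0.7252) = -0.143.

m = -0.143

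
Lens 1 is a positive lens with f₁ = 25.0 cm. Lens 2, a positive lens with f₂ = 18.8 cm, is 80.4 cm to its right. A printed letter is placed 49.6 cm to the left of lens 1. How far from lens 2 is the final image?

Lens 1: 1/d_i1 = 1/f₁ − 1/d_o1 = 1/(25.0) − 1/(49.6) = 0.01984, so d_i1 = 50.41 cm.
The intermediate image is 50.41 cm to the right of lens 1, which is 80.4 − (50.41) = 29.99 cm to the left of lens 2, so d_o2 = +29.99 cm.
Lens 2: 1/d_i2 = 1/f₂ − 1/d_o2 = 1/(18.8) − 1/(29.99) = 0.01985, so d_i2 = 50.4 cm.
The final image is real, 50.4 cm to the right of lens 2 (overall magnification ≈ 1.7).

50.4 cm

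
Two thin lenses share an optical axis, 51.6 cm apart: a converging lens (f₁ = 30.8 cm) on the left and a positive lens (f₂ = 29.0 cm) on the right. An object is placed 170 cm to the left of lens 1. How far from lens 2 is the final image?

27.0 cm

Lens 1: 1/d_i1 = 1/f₁ − 1/d_o1 = 1/(30.8) − 1/(170) = 0.02659, so d_i1 = 37.61 cm.
The intermediate image is 37.61 cm to the right of lens 1, which is 51.6 − (37.61) = 13.99 cm to the left of lens 2, so d_o2 = +13.99 cm.
Lens 2: 1/d_i2 = 1/f₂ − 1/d_o2 = 1/(29.0) − 1/(13.99) = -0.03700, so d_i2 = -27.0 cm.
The final image is virtual, 27.0 cm to the left of lens 2 (overall magnification ≈ -0.43).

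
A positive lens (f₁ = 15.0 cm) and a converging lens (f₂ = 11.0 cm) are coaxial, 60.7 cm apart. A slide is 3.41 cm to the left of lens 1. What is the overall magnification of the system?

m = -0.263

Lens 1: 1/d_i1 = 1/(15.0) − 1/(3.41) = -0.2266, so d_i1 = -4.413 cm; m₁ = −d_i1/d_o1 = +1.294.
d_o2 = 60.7 − (-4.413) = 65.11 cm.
Lens 2: 1/d_i2 = 1/(11.0) − 1/(65.11) = 0.07555, so d_i2 = 13.24 cm; m₂ = −d_i2/d_o2 = -0.2033.
m = m₁·m₂ = (+1.294)(-0.2033) = -0.263.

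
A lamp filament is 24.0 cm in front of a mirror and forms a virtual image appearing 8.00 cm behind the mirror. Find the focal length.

f = -12.0 cm (convex)

Virtual image ⇒ d_i = −8.00 cm.
1/f = 1/d_o + 1/d_i = 1/(24.0) + 1/(-8.00) = -0.08333, so f = -12.0 cm.
Since f is negative, the mirror is convex.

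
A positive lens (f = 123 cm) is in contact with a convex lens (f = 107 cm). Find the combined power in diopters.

P₁ = 1/f₁ = 1/(1.23 m) = +0.8130 D; P₂ = 1/f₂ = 1/(1.07 m) = +0.9346 D.
For thin lenses in contact, P = P₁ + P₂ = (+0.8130) + (+0.9346) = +1.75 D.

P = +1.75 D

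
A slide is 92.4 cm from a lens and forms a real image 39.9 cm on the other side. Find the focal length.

Real image ⇒ d_i = +39.9 cm.
1/f = 1/d_o + 1/d_i = 1/(92.4) + 1/(39.9) = 0.03589, so f = 27.9 cm.
Since f is positive, the lens is converging.

f = 27.9 cm (converging)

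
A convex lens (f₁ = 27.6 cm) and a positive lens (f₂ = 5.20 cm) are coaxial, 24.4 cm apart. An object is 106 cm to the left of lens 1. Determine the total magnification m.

Lens 1: 1/d_i1 = 1/(27.6) − 1/(106) = 0.02680, so d_i1 = 37.32 cm; m₁ = −d_i1/d_o1 = -0.3521.
d_o2 = 24.4 − (37.32) = -12.92 cm (virtual object).
Lens 2: 1/d_i2 = 1/(5.20) − 1/(-12.92) = 0.2697, so d_i2 = 3.708 cm; m₂ = −d_i2/d_o2 = +0.2870.
m = m₁·m₂ = (-0.3521)(+0.2870) = -0.101.

m = -0.101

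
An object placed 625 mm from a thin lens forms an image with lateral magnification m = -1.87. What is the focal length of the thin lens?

f = 407 mm (converging)

m = −d_i/d_o ⇒ d_i = −m·d_o = −(-1.87)·(625) = 1169 mm.
1/f = 1/d_o + 1/d_i = 1/(625) + 1/(1169) = 0.002455, so f = 407 mm.
Since f is positive, the thin lens is converging.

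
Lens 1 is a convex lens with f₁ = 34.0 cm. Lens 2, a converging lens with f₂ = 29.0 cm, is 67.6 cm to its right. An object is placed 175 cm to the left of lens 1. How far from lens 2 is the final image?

205 cm

Lens 1: 1/d_i1 = 1/f₁ − 1/d_o1 = 1/(34.0) − 1/(175) = 0.02370, so d_i1 = 42.20 cm.
The intermediate image is 42.20 cm to the right of lens 1, which is 67.6 − (42.20) = 25.40 cm to the left of lens 2, so d_o2 = +25.40 cm.
Lens 2: 1/d_i2 = 1/f₂ − 1/d_o2 = 1/(29.0) − 1/(25.40) = -0.004887, so d_i2 = -205 cm.
The final image is virtual, 205 cm to the left of lens 2 (overall magnification ≈ -1.9).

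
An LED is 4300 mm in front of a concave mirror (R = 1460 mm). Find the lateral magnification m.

m = -0.204

f = R/2 = 1460/2 = 730.0 mm.
1/d_i = 1/f − 1/d_o = 1/(730.0) − 1/(4300) = 0.001137, so d_i = 879.3 mm.
m = −d_i/d_o = −(879.3)/(4300) = -0.204.
The image is real, inverted and reduced, in front of the mirror.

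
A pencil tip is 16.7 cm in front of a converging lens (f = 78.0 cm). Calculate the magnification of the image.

m = +1.27

1/d_i = 1/f − 1/d_o = 1/(78.00) − 1/(16.7) = -0.04706, so d_i = -21.25 cm.
m = −d_i/d_o = −(-21.25)/(16.7) = +1.27.
The image is virtual, upright and enlarged, on the same side as the object.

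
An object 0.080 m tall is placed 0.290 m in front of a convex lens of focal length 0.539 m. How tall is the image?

1/d_i = 1/f − 1/d_o = 1/(0.5390) − 1/(0.290) = -1.593, so d_i = -0.6278 m.
m = −d_i/d_o = +2.165.
|h_i| = |m|·h_o = 2.165 × 0.080 = 0.173 m. The image is virtual, upright and enlarged, on the same side as the object.

0.173 m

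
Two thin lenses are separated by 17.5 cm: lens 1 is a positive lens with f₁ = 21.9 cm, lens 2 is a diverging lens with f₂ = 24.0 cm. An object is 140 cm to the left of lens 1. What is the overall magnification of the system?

m = -0.286

Lens 1: 1/d_i1 = 1/(21.9) − 1/(140) = 0.03852, so d_i1 = 25.96 cm; m₁ = −d_i1/d_o1 = -0.1854.
d_o2 = 17.5 − (25.96) = -8.460 cm (virtual object).
f₂ = −24.0 cm (diverging).
Lens 2: 1/d_i2 = 1/(-24.0) − 1/(-8.460) = 0.07654, so d_i2 = 13.07 cm; m₂ = −d_i2/d_o2 = +1.544.
m = m₁·m₂ = (-0.1854)(+1.544) = -0.286.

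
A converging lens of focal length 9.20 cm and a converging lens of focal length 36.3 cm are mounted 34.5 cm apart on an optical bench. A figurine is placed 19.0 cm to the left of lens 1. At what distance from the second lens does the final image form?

30.8 cm

Lens 1: 1/d_i1 = 1/f₁ − 1/d_o1 = 1/(9.20) − 1/(19.0) = 0.05606, so d_i1 = 17.84 cm.
The intermediate image is 17.84 cm to the right of lens 1, which is 34.5 − (17.84) = 16.66 cm to the left of lens 2, so d_o2 = +16.66 cm.
Lens 2: 1/d_i2 = 1/f₂ − 1/d_o2 = 1/(36.3) − 1/(16.66) = -0.03248, so d_i2 = -30.8 cm.
The final image is virtual, 30.8 cm to the left of lens 2 (overall magnification ≈ -1.7).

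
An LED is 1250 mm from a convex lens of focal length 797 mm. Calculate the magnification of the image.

m = -1.76

1/d_i = 1/f − 1/d_o = 1/(797.0) − 1/(1250) = 0.0004547, so d_i = 2199 mm.
m = −d_i/d_o = −(2199)/(1250) = -1.76.
The image is real, inverted and enlarged, on the far side of the lens.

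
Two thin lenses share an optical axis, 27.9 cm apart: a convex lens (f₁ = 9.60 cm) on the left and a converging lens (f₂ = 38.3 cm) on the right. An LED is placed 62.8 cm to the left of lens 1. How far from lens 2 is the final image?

Lens 1: 1/d_i1 = 1/f₁ − 1/d_o1 = 1/(9.60) − 1/(62.8) = 0.08824, so d_i1 = 11.33 cm.
The intermediate image is 11.33 cm to the right of lens 1, which is 27.9 − (11.33) = 16.57 cm to the left of lens 2, so d_o2 = +16.57 cm.
Lens 2: 1/d_i2 = 1/f₂ − 1/d_o2 = 1/(38.3) − 1/(16.57) = -0.03424, so d_i2 = -29.2 cm.
The final image is virtual, 29.2 cm to the left of lens 2 (overall magnification ≈ -0.32).

29.2 cm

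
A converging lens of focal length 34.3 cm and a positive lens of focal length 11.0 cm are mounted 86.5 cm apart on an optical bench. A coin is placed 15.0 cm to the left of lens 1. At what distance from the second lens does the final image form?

12.2 cm

Lens 1: 1/d_i1 = 1/f₁ − 1/d_o1 = 1/(34.3) − 1/(15.0) = -0.03751, so d_i1 = -26.66 cm.
The intermediate image is 26.66 cm to the left of lens 1 (virtual), which is 86.5 − (-26.66) = 113.2 cm to the left of lens 2, so d_o2 = +113.2 cm.
Lens 2: 1/d_i2 = 1/f₂ − 1/d_o2 = 1/(11.0) − 1/(113.2) = 0.08208, so d_i2 = 12.2 cm.
The final image is real, 12.2 cm to the right of lens 2 (overall magnification ≈ -0.19).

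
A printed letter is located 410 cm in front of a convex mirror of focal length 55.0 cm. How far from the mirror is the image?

For a convex mirror, f = -55.0 cm.
Mirror equation: 1/q = 1/f − 1/p = 1/(-55.00) − 1/(410) = -0.01818 − 0.002439 = -0.02062, so q = -48.5 cm.
The image is virtual, upright and reduced, behind the mirror.

48.5 cm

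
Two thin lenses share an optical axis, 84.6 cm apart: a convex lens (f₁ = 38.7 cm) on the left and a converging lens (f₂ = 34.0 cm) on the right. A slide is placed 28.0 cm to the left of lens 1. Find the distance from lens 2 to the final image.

41.6 cm

Lens 1: 1/d_i1 = 1/f₁ − 1/d_o1 = 1/(38.7) − 1/(28.0) = -0.009874, so d_i1 = -101.3 cm.
The intermediate image is 101.3 cm to the left of lens 1 (virtual), which is 84.6 − (-101.3) = 185.9 cm to the left of lens 2, so d_o2 = +185.9 cm.
Lens 2: 1/d_i2 = 1/f₂ − 1/d_o2 = 1/(34.0) − 1/(185.9) = 0.02403, so d_i2 = 41.6 cm.
The final image is real, 41.6 cm to the right of lens 2 (overall magnification ≈ -0.81).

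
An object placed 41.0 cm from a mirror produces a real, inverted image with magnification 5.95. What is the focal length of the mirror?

f = 35.1 cm (concave)

m = −d_i/d_o ⇒ d_i = −m·d_o = −(-5.95)·(41.0) = 244.0 cm.
1/f = 1/d_o + 1/d_i = 1/(41.0) + 1/(244.0) = 0.02849, so f = 35.1 cm.
Since f is positive, the mirror is concave.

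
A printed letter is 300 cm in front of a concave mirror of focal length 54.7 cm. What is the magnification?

1/d_i = 1/f − 1/d_o = 1/(54.70) − 1/(300) = 0.01495, so d_i = 66.90 cm.
m = −d_i/d_o = −(66.90)/(300) = -0.223.
The image is real, inverted and reduced, in front of the mirror.

m = -0.223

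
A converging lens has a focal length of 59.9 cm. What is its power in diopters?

P = +1.67 D

f = 59.9 cm = 0.599 m.
P = 1/f = 1/(0.599 m) = +1.67 D.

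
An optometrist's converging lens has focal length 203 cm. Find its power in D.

P = +0.493 D

f = 203 cm = 2.03 m.
P = 1/f = 1/(2.03 m) = +0.493 D.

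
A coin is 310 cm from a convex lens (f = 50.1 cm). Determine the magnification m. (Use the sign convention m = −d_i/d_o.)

1/d_i = 1/f − 1/d_o = 1/(50.10) − 1/(310) = 0.01673, so d_i = 59.76 cm.
m = −d_i/d_o = −(59.76)/(310) = -0.193.
The image is real, inverted and reduced, on the far side of the lens.

m = -0.193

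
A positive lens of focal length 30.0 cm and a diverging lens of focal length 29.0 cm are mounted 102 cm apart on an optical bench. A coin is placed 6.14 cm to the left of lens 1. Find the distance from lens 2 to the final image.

22.9 cm

Lens 1: 1/d_i1 = 1/f₁ − 1/d_o1 = 1/(30.0) − 1/(6.14) = -0.1295, so d_i1 = -7.720 cm.
The intermediate image is 7.720 cm to the left of lens 1 (virtual), which is 102 − (-7.720) = 109.7 cm to the left of lens 2, so d_o2 = +109.7 cm.
Lens 2 is diverging, so f₂ = −29.0 cm.
Lens 2: 1/d_i2 = 1/f₂ − 1/d_o2 = 1/(-29.0) − 1/(109.7) = -0.04360, so d_i2 = -22.9 cm.
The final image is virtual, 22.9 cm to the left of lens 2 (overall magnification ≈ 0.26).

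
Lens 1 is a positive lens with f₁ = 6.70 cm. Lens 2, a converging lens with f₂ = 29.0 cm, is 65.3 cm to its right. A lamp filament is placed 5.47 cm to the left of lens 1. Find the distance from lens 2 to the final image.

Lens 1: 1/d_i1 = 1/f₁ − 1/d_o1 = 1/(6.70) − 1/(5.47) = -0.03356, so d_i1 = -29.80 cm.
The intermediate image is 29.80 cm to the left of lens 1 (virtual), which is 65.3 − (-29.80) = 95.10 cm to the left of lens 2, so d_o2 = +95.10 cm.
Lens 2: 1/d_i2 = 1/f₂ − 1/d_o2 = 1/(29.0) − 1/(95.10) = 0.02397, so d_i2 = 41.7 cm.
The final image is real, 41.7 cm to the right of lens 2 (overall magnification ≈ -2.4).

41.7 cm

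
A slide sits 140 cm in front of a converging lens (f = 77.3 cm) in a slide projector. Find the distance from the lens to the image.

173 cm

Lens equation: 1/s_i = 1/f − 1/s_o = 1/(77.30) − 1/(140) = 0.01294 − 0.007143 = 0.005794, so s_i = 173 cm.
The image is real, inverted and enlarged, on the far side of the lens.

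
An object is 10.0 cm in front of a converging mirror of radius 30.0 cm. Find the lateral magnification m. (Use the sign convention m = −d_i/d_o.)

f = R/2 = 30.0/2 = 15.00 cm.
1/d_i = 1/f − 1/d_o = 1/(15.00) − 1/(10.0) = -0.03333, so d_i = -30.00 cm.
m = −d_i/d_o = −(-30.00)/(10.0) = +3.00.
The image is virtual, upright and enlarged, behind the mirror.

m = +3.00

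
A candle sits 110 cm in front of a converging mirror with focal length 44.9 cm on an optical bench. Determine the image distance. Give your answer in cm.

75.9 cm

Mirror equation: 1/d_i = 1/f − 1/d_o = 1/(44.90) − 1/(110) = 0.02227 − 0.009091 = 0.01318, so d_i = 75.9 cm.
The image is real, inverted and reduced, in front of the mirror.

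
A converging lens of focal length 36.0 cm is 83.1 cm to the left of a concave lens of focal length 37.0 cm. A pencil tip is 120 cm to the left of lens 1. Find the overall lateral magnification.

m = -0.231

Lens 1: 1/d_i1 = 1/(36.0) − 1/(120) = 0.01944, so d_i1 = 51.43 cm; m₁ = −d_i1/d_o1 = -0.4286.
d_o2 = 83.1 − (51.43) = 31.67 cm.
f₂ = −37.0 cm (diverging).
Lens 2: 1/d_i2 = 1/(-37.0) − 1/(31.67) = -0.05860, so d_i2 = -17.06 cm; m₂ = −d_i2/d_o2 = +0.5388.
m = m₁·m₂ = (-0.4286)(+0.5388) = -0.231.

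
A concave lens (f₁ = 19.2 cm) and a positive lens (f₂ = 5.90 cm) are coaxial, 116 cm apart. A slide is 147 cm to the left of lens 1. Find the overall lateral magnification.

f₁ = −19.2 cm (diverging).
Lens 1: 1/d_i1 = 1/(-19.2) − 1/(147) = -0.05889, so d_i1 = -16.98 cm; m₁ = −d_i1/d_o1 = +0.1155.
d_o2 = 116 − (-16.98) = 133.0 cm.
Lens 2: 1/d_i2 = 1/(5.90) − 1/(133.0) = 0.1620, so d_i2 = 6.174 cm; m₂ = −d_i2/d_o2 = -0.04642.
m = m₁·m₂ = (+0.1155)(-0.04642) = -0.00536.

m = -0.00536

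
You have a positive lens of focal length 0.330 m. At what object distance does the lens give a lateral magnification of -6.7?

m = −d_i/d_o ⇒ d_i = −m·d_o.
1/f = 1/d_o + 1/d_i = 1/d_o − 1/(m·d_o) = (1 − 1/m)/d_o, so d_o = f(1 − 1/m) = (0.3300)(1 − 1/(-6.7)) = 0.379 m.

0.379 m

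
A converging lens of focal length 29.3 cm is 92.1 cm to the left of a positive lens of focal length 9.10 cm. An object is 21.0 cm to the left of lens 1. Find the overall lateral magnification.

m = -0.204

Lens 1: 1/d_i1 = 1/(29.3) − 1/(21.0) = -0.01349, so d_i1 = -74.13 cm; m₁ = −d_i1/d_o1 = +3.530.
d_o2 = 92.1 − (-74.13) = 166.2 cm.
Lens 2: 1/d_i2 = 1/(9.10) − 1/(166.2) = 0.1039, so d_i2 = 9.627 cm; m₂ = −d_i2/d_o2 = -0.05792.
m = m₁·m₂ = (+3.530)(-0.05792) = -0.204.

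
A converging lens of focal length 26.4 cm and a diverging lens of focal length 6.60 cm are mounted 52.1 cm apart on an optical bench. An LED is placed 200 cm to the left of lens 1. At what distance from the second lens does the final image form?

5.06 cm

Lens 1: 1/d_i1 = 1/f₁ − 1/d_o1 = 1/(26.4) − 1/(200) = 0.03288, so d_i1 = 30.41 cm.
The intermediate image is 30.41 cm to the right of lens 1, which is 52.1 − (30.41) = 21.69 cm to the left of lens 2, so d_o2 = +21.69 cm.
Lens 2 is diverging, so f₂ = −6.60 cm.
Lens 2: 1/d_i2 = 1/f₂ − 1/d_o2 = 1/(-6.60) − 1/(21.69) = -0.1976, so d_i2 = -5.06 cm.
The final image is virtual, 5.06 cm to the left of lens 2 (overall magnification ≈ -0.035).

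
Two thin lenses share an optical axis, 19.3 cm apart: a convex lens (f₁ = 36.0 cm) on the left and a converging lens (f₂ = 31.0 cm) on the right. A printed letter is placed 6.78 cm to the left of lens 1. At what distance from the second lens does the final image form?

Lens 1: 1/d_i1 = 1/f₁ − 1/d_o1 = 1/(36.0) − 1/(6.78) = -0.1197, so d_i1 = -8.353 cm.
The intermediate image is 8.353 cm to the left of lens 1 (virtual), which is 19.3 − (-8.353) = 27.65 cm to the left of lens 2, so d_o2 = +27.65 cm.
Lens 2: 1/d_i2 = 1/f₂ − 1/d_o2 = 1/(31.0) − 1/(27.65) = -0.003908, so d_i2 = -256 cm.
The final image is virtual, 256 cm to the left of lens 2 (overall magnification ≈ 11).

256 cm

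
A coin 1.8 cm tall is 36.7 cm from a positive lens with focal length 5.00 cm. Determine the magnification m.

1/d_i = 1/f − 1/d_o = 1/(5.000) − 1/(36.7) = 0.1728, so d_i = 5.789 cm.
m = −d_i/d_o = −(5.789)/(36.7) = -0.158.
The image is real, inverted and reduced, on the far side of the lens.

m = -0.158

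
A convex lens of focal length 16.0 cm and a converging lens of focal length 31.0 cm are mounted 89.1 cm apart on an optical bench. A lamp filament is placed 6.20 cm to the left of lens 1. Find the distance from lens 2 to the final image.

45.1 cm

Lens 1: 1/d_i1 = 1/f₁ − 1/d_o1 = 1/(16.0) − 1/(6.20) = -0.09879, so d_i1 = -10.12 cm.
The intermediate image is 10.12 cm to the left of lens 1 (virtual), which is 89.1 − (-10.12) = 99.22 cm to the left of lens 2, so d_o2 = +99.22 cm.
Lens 2: 1/d_i2 = 1/f₂ − 1/d_o2 = 1/(31.0) − 1/(99.22) = 0.02218, so d_i2 = 45.1 cm.
The final image is real, 45.1 cm to the right of lens 2 (overall magnification ≈ -0.74).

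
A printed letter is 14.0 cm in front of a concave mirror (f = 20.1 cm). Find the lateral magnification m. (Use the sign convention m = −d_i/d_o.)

m = +3.30

1/d_i = 1/f − 1/d_o = 1/(20.10) − 1/(14.0) = -0.02168, so d_i = -46.13 cm.
m = −d_i/d_o = −(-46.13)/(14.0) = +3.30.
The image is virtual, upright and enlarged, behind the mirror.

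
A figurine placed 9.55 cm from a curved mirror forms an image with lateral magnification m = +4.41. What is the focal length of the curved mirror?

f = 12.4 cm (concave)

m = −d_i/d_o ⇒ d_i = −m·d_o = −(+4.41)·(9.55) = -42.12 cm.
1/f = 1/d_o + 1/d_i = 1/(9.55) + 1/(-42.12) = 0.08097, so f = 12.4 cm.
Since f is positive, the curved mirror is concave.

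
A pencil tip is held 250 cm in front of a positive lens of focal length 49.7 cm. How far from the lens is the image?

62.0 cm

Thin-lens equation: 1/s_i = 1/f − 1/s_o = 1/(49.70) − 1/(250) = 0.02012 − 0.004000 = 0.01612, so s_i = 62.0 cm.
The image is real, inverted and reduced, on the far side of the lens.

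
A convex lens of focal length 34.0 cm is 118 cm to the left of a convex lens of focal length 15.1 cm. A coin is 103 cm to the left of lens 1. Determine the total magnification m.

m = +0.143

Lens 1: 1/d_i1 = 1/(34.0) − 1/(103) = 0.01970, so d_i1 = 50.75 cm; m₁ = −d_i1/d_o1 = -0.4927.
d_o2 = 118 − (50.75) = 67.25 cm.
Lens 2: 1/d_i2 = 1/(15.1) − 1/(67.25) = 0.05136, so d_i2 = 19.47 cm; m₂ = −d_i2/d_o2 = -0.2895.
m = m₁·m₂ = (-0.4927)(-0.2895) = +0.143.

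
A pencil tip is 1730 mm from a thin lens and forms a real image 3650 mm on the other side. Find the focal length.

f = 1170 mm (converging)

Real image ⇒ d_i = +3650 mm.
1/f = 1/d_o + 1/d_i = 1/(1730) + 1/(3650) = 0.0008520, so f = 1170 mm.
Since f is positive, the thin lens is converging.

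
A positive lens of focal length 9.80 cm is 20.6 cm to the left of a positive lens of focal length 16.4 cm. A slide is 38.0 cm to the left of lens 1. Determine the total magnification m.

m = -0.633

Lens 1: 1/d_i1 = 1/(9.80) − 1/(38.0) = 0.07573, so d_i1 = 13.21 cm; m₁ = −d_i1/d_o1 = -0.3476.
d_o2 = 20.6 − (13.21) = 7.390 cm.
Lens 2: 1/d_i2 = 1/(16.4) − 1/(7.390) = -0.07434, so d_i2 = -13.45 cm; m₂ = −d_i2/d_o2 = +1.820.
m = m₁·m₂ = (-0.3476)(+1.820) = -0.633.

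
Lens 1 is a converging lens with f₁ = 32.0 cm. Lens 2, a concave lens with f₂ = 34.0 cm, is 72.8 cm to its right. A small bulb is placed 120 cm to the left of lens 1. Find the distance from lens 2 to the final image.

15.7 cm

Lens 1: 1/d_i1 = 1/f₁ − 1/d_o1 = 1/(32.0) − 1/(120) = 0.02292, so d_i1 = 43.64 cm.
The intermediate image is 43.64 cm to the right of lens 1, which is 72.8 − (43.64) = 29.16 cm to the left of lens 2, so d_o2 = +29.16 cm.
Lens 2 is diverging, so f₂ = −34.0 cm.
Lens 2: 1/d_i2 = 1/f₂ − 1/d_o2 = 1/(-34.0) − 1/(29.16) = -0.06371, so d_i2 = -15.7 cm.
The final image is virtual, 15.7 cm to the left of lens 2 (overall magnification ≈ -0.20).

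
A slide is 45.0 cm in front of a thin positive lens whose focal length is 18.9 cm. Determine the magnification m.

1/d_i = 1/f − 1/d_o = 1/(18.90) − 1/(45.0) = 0.03069, so d_i = 32.59 cm.
m = −d_i/d_o = −(32.59)/(45.0) = -0.724.
The image is real, inverted and reduced, on the far side of the lens.

m = -0.724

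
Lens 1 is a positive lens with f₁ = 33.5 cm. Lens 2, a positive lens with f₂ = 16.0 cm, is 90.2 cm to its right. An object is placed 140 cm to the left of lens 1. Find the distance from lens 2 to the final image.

24.5 cm

Lens 1: 1/d_i1 = 1/f₁ − 1/d_o1 = 1/(33.5) − 1/(140) = 0.02271, so d_i1 = 44.04 cm.
The intermediate image is 44.04 cm to the right of lens 1, which is 90.2 − (44.04) = 46.16 cm to the left of lens 2, so d_o2 = +46.16 cm.
Lens 2: 1/d_i2 = 1/f₂ − 1/d_o2 = 1/(16.0) − 1/(46.16) = 0.04084, so d_i2 = 24.5 cm.
The final image is real, 24.5 cm to the right of lens 2 (overall magnification ≈ 0.17).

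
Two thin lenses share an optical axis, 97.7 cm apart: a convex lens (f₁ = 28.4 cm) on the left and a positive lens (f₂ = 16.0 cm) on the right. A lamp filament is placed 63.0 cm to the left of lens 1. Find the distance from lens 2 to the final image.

Lens 1: 1/d_i1 = 1/f₁ − 1/d_o1 = 1/(28.4) − 1/(63.0) = 0.01934, so d_i1 = 51.71 cm.
The intermediate image is 51.71 cm to the right of lens 1, which is 97.7 − (51.71) = 45.99 cm to the left of lens 2, so d_o2 = +45.99 cm.
Lens 2: 1/d_i2 = 1/f₂ − 1/d_o2 = 1/(16.0) − 1/(45.99) = 0.04076, so d_i2 = 24.5 cm.
The final image is real, 24.5 cm to the right of lens 2 (overall magnification ≈ 0.44).

24.5 cm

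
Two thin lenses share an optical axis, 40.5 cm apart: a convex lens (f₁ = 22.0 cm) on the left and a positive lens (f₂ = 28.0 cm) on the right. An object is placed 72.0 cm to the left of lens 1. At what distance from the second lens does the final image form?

12.9 cm

Lens 1: 1/d_i1 = 1/f₁ − 1/d_o1 = 1/(22.0) − 1/(72.0) = 0.03157, so d_i1 = 31.68 cm.
The intermediate image is 31.68 cm to the right of lens 1, which is 40.5 − (31.68) = 8.820 cm to the left of lens 2, so d_o2 = +8.820 cm.
Lens 2: 1/d_i2 = 1/f₂ − 1/d_o2 = 1/(28.0) − 1/(8.820) = -0.07766, so d_i2 = -12.9 cm.
The final image is virtual, 12.9 cm to the left of lens 2 (overall magnification ≈ -0.64).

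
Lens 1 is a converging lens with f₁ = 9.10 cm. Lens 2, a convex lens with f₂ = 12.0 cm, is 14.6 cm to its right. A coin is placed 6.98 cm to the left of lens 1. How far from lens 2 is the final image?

16.4 cm

Lens 1: 1/d_i1 = 1/f₁ − 1/d_o1 = 1/(9.10) − 1/(6.98) = -0.03338, so d_i1 = -29.96 cm.
The intermediate image is 29.96 cm to the left of lens 1 (virtual), which is 14.6 − (-29.96) = 44.56 cm to the left of lens 2, so d_o2 = +44.56 cm.
Lens 2: 1/d_i2 = 1/f₂ − 1/d_o2 = 1/(12.0) − 1/(44.56) = 0.06089, so d_i2 = 16.4 cm.
The final image is real, 16.4 cm to the right of lens 2 (overall magnification ≈ -1.6).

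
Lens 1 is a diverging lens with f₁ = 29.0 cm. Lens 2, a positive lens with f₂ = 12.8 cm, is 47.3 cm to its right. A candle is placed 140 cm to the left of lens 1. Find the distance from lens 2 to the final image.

Lens 1 is diverging, so f₁ = −29.0 cm.
Lens 1: 1/d_i1 = 1/f₁ − 1/d_o1 = 1/(-29.0) − 1/(140) = -0.04163, so d_i1 = -24.02 cm.
The intermediate image is 24.02 cm to the left of lens 1 (virtual), which is 47.3 − (-24.02) = 71.32 cm to the left of lens 2, so d_o2 = +71.32 cm.
Lens 2: 1/d_i2 = 1/f₂ − 1/d_o2 = 1/(12.8) − 1/(71.32) = 0.06410, so d_i2 = 15.6 cm.
The final image is real, 15.6 cm to the right of lens 2 (overall magnification ≈ -0.038).

15.6 cm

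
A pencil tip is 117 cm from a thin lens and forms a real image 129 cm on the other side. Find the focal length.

Real image ⇒ d_i = +129 cm.
1/f = 1/d_o + 1/d_i = 1/(117) + 1/(129) = 0.01630, so f = 61.4 cm.
Since f is positive, the thin lens is converging.

f = 61.4 cm (converging)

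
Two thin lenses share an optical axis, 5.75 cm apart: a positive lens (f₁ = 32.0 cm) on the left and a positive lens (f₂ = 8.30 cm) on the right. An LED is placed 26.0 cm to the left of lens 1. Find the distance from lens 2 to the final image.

Lens 1: 1/d_i1 = 1/f₁ − 1/d_o1 = 1/(32.0) − 1/(26.0) = -0.007212, so d_i1 = -138.7 cm.
The intermediate image is 138.7 cm to the left of lens 1 (virtual), which is 5.75 − (-138.7) = 144.4 cm to the left of lens 2, so d_o2 = +144.4 cm.
Lens 2: 1/d_i2 = 1/f₂ − 1/d_o2 = 1/(8.30) − 1/(144.4) = 0.1136, so d_i2 = 8.81 cm.
The final image is real, 8.81 cm to the right of lens 2 (overall magnification ≈ -0.33).

8.81 cm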